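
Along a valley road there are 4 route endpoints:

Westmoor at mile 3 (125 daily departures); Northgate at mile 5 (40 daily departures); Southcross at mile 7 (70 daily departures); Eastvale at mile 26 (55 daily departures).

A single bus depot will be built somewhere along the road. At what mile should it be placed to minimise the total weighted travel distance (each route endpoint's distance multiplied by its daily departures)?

x = 5

For a sum of weighted absolute distances on a line, the optimum is the weighted median (not the mean). Total weight W = 290; half-weight = 145.
Sort by position and accumulate weight:
  mile 3 (Westmoor, w=125) → cum 125
  mile 5 (Northgate, w=40) → cum 165  ≥ 145 → median here
  mile 7 (Southcross, w=70) → cum 235
  mile 26 (Eastvale, w=55) → cum 290
Optimal location: mile 5.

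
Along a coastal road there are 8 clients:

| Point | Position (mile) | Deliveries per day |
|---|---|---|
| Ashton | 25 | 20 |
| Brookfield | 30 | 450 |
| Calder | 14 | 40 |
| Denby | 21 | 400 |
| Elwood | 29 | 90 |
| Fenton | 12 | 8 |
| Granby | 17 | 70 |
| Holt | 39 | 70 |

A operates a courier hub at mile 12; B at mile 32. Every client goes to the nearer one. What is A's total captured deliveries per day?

The indifferent point is the midpoint (12+32)/2 = 22; clients left of it (closer to A at 12) go to A, those right go to B.
  Fenton at 12 (w=8) → A
  Calder at 14 (w=40) → A
  Granby at 17 (w=70) → A
  Denby at 21 (w=400) → A
  Ashton at 25 (w=20) → B
  Elwood at 29 (w=90) → B
  Brookfield at 30 (w=450) → B
  Holt at 39 (w=70) → B
A captures 518; B captures 630.

518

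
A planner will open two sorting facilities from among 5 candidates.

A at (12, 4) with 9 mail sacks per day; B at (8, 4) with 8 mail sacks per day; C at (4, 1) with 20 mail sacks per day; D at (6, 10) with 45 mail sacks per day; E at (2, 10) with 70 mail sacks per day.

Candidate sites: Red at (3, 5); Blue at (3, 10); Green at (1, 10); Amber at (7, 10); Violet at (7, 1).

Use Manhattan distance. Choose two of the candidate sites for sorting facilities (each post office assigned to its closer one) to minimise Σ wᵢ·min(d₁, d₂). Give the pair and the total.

Evaluate every pair (each demand assigned to the nearer of the two):
  {Blue, Violet}: total = 369
  {Red, Blue}: total = 443
  {Green, Violet}: total = 459
  {Blue, Amber}: total = 470
  {Green, Amber}: total = 510
  {Red, Green}: total = 533
  {Amber, Violet}: total = 559
  {Blue, Green}: total = 628
  {Red, Amber}: total = 633
  {Red, Violet}: total = 944
Best pair: {Blue, Violet} with total 369.

{Blue, Violet}, total 369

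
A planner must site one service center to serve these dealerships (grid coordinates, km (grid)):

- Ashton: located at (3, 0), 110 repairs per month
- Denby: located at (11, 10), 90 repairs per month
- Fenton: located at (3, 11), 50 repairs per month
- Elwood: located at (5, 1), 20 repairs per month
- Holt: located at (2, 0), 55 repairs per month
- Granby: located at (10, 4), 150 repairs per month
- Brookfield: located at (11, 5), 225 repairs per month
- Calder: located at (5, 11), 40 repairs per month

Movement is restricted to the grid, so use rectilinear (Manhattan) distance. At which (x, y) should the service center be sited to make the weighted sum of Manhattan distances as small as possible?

(10, 5)

Manhattan distance separates: Σwᵢ(|x−xᵢ|+|y−yᵢ|) = Σwᵢ|x−xᵢ| + Σwᵢ|y−yᵢ|, so x and y are optimised independently as 1-D weighted medians.
Total weight W = 740; half = 370.
x-coordinate, sorted with cumulative weight:
  x=2 (Holt, w=55) cum 55
  x=3 (Ashton, w=110) cum 165
  x=3 (Fenton, w=50) cum 215
  x=5 (Elwood, w=20) cum 235
  x=5 (Calder, w=40) cum 275
  x=10 (Granby, w=150) cum 425  ← median
  x=11 (Denby, w=90) cum 515
  x=11 (Brookfield, w=225) cum 740
⇒ x* = 10
y-coordinate, sorted with cumulative weight:
  y=0 (Ashton, w=110) cum 110
  y=0 (Holt, w=55) cum 165
  y=1 (Elwood, w=20) cum 185
  y=4 (Granby, w=150) cum 335
  y=5 (Brookfield, w=225) cum 560  ← median
  y=10 (Denby, w=90) cum 650
  y=11 (Fenton, w=50) cum 700
  y=11 (Calder, w=40) cum 740
⇒ y* = 5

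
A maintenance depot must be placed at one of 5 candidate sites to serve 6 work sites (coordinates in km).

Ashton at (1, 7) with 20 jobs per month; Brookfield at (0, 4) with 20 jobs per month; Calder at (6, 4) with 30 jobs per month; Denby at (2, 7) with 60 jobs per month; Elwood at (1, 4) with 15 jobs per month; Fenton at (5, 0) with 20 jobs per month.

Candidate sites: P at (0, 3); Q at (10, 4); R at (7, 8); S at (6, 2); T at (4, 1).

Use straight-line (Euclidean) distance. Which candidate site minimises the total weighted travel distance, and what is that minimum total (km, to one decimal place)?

P, total 691.1 km

Total weighted distance at each candidate:
  P (0, 3): total = 691.1
  Q (10, 4): total = 1285.4
  R (7, 8): total = 985.6
  S (6, 2): total = 837.6
  T (4, 1): total = 813.7
Minimum is at P with total 691.1 km.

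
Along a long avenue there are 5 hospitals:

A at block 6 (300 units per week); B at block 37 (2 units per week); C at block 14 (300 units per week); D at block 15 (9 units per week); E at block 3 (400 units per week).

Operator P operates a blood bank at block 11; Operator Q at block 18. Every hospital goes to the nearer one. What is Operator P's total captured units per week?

1000

The indifferent point is the midpoint (11+18)/2 = 14.5; hospitals left of it (closer to Operator P at 11) go to Operator P, those right go to Operator Q.
  E at 3 (w=400) → Operator P
  A at 6 (w=300) → Operator P
  C at 14 (w=300) → Operator P
  D at 15 (w=9) → Operator Q
  B at 37 (w=2) → Operator Q
Operator P captures 1000; Operator Q captures 11.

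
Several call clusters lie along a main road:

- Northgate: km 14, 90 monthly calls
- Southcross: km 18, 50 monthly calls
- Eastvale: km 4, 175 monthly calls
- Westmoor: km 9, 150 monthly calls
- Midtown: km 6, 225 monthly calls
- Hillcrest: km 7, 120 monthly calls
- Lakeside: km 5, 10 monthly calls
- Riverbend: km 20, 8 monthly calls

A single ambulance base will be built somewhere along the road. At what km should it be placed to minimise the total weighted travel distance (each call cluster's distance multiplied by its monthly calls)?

x = 7

For a sum of weighted absolute distances on a line, the optimum is the weighted median (not the mean). Total weight W = 828; half-weight = 414.
Sort by position and accumulate weight:
  km 4 (Eastvale, w=175) → cum 175
  km 5 (Lakeside, w=10) → cum 185
  km 6 (Midtown, w=225) → cum 410
  km 7 (Hillcrest, w=120) → cum 530  ≥ 414 → median here
  km 9 (Westmoor, w=150) → cum 680
  km 14 (Northgate, w=90) → cum 770
  km 18 (Southcross, w=50) → cum 820
  km 20 (Riverbend, w=8) → cum 828
Optimal location: km 7.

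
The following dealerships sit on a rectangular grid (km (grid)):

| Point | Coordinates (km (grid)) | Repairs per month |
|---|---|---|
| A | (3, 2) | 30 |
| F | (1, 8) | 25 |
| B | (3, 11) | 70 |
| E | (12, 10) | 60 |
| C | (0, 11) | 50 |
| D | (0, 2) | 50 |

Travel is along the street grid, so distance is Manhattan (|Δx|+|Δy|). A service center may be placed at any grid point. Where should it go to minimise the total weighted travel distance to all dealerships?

(3, 10)

Manhattan distance separates: Σwᵢ(|x−xᵢ|+|y−yᵢ|) = Σwᵢ|x−xᵢ| + Σwᵢ|y−yᵢ|, so x and y are optimised independently as 1-D weighted medians.
Total weight W = 285; half = 142.5.
x-coordinate, sorted with cumulative weight:
  x=0 (C, w=50) cum 50
  x=0 (D, w=50) cum 100
  x=1 (F, w=25) cum 125
  x=3 (A, w=30) cum 155  ← median
  x=3 (B, w=70) cum 225
  x=12 (E, w=60) cum 285
⇒ x* = 3
y-coordinate, sorted with cumulative weight:
  y=2 (A, w=30) cum 30
  y=2 (D, w=50) cum 80
  y=8 (F, w=25) cum 105
  y=10 (E, w=60) cum 165  ← median
  y=11 (B, w=70) cum 235
  y=11 (C, w=50) cum 285
⇒ y* = 10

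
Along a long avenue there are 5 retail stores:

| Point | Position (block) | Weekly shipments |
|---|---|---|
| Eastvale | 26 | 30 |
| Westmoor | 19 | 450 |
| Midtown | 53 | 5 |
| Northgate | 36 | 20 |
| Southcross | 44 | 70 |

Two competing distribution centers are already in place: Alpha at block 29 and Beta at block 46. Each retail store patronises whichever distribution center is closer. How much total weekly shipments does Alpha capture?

500

The indifferent point is the midpoint (29+46)/2 = 37.5; retail stores left of it (closer to Alpha at 29) go to Alpha, those right go to Beta.
  Westmoor at 19 (w=450) → Alpha
  Eastvale at 26 (w=30) → Alpha
  Northgate at 36 (w=20) → Alpha
  Southcross at 44 (w=70) → Beta
  Midtown at 53 (w=5) → Beta
Alpha captures 500; Beta captures 75.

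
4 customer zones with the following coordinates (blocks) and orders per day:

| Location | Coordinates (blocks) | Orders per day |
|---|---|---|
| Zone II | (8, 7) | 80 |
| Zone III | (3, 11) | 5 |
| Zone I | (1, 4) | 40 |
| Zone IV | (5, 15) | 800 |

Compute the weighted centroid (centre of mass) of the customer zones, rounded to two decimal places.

The minimiser of Σwᵢ‖p−pᵢ‖² is the weighted centroid p* = (Σwᵢpᵢ)/(Σwᵢ).
Σwᵢ = 925.
Σwᵢxᵢ = 80·8 + 5·3 + 40·1 + 800·5 = 4695.
Σwᵢyᵢ = 80·7 + 5·11 + 40·4 + 800·15 = 12775.
x* = 4695/925 = 5.08, y* = 12775/925 = 13.81.

(5.08, 13.81)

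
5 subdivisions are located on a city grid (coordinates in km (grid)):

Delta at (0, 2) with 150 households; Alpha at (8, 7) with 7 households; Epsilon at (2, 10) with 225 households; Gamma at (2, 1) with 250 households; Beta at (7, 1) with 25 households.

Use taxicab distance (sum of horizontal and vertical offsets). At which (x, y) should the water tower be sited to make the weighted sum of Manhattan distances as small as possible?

Manhattan distance separates: Σwᵢ(|x−xᵢ|+|y−yᵢ|) = Σwᵢ|x−xᵢ| + Σwᵢ|y−yᵢ|, so x and y are optimised independently as 1-D weighted medians.
Total weight W = 657; half = 328.5.
x-coordinate, sorted with cumulative weight:
  x=0 (Delta, w=150) cum 150
  x=2 (Epsilon, w=225) cum 375  ← median
  x=2 (Gamma, w=250) cum 625
  x=7 (Beta, w=25) cum 650
  x=8 (Alpha, w=7) cum 657
⇒ x* = 2
y-coordinate, sorted with cumulative weight:
  y=1 (Gamma, w=250) cum 250
  y=1 (Beta, w=25) cum 275
  y=2 (Delta, w=150) cum 425  ← median
  y=7 (Alpha, w=7) cum 432
  y=10 (Epsilon, w=225) cum 657
⇒ y* = 2

(2, 2)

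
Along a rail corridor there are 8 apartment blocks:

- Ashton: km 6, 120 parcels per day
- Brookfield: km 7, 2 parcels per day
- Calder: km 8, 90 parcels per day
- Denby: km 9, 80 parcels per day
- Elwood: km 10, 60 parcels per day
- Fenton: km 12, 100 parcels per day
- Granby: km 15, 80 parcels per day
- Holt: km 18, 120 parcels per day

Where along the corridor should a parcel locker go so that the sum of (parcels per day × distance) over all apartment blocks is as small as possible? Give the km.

x = 10

For a sum of weighted absolute distances on a line, the optimum is the weighted median (not the mean). Total weight W = 652; half-weight = 326.
Sort by position and accumulate weight:
  km 6 (Ashton, w=120) → cum 120
  km 7 (Brookfield, w=2) → cum 122
  km 8 (Calder, w=90) → cum 212
  km 9 (Denby, w=80) → cum 292
  km 10 (Elwood, w=60) → cum 352  ≥ 326 → median here
  km 12 (Fenton, w=100) → cum 452
  km 15 (Granby, w=80) → cum 532
  km 18 (Holt, w=120) → cum 652
Optimal location: km 10.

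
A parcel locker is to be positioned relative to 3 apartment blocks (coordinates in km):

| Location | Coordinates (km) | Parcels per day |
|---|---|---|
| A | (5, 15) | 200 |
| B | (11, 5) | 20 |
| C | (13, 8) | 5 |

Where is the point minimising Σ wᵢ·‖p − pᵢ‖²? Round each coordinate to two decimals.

(5.71, 13.96)

The minimiser of Σwᵢ‖p−pᵢ‖² is the weighted centroid p* = (Σwᵢpᵢ)/(Σwᵢ).
Σwᵢ = 225.
Σwᵢxᵢ = 200·5 + 20·11 + 5·13 = 1285.
Σwᵢyᵢ = 200·15 + 20·5 + 5·8 = 3140.
x* = 1285/225 = 5.71, y* = 3140/225 = 13.96.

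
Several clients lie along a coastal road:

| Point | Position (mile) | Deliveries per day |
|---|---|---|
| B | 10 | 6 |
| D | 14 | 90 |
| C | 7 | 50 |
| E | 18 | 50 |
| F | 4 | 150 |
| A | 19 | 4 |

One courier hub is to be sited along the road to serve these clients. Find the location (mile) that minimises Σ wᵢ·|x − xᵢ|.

For a sum of weighted absolute distances on a line, the optimum is the weighted median (not the mean). Total weight W = 350; half-weight = 175.
Sort by position and accumulate weight:
  mile 4 (F, w=150) → cum 150
  mile 7 (C, w=50) → cum 200  ≥ 175 → median here
  mile 10 (B, w=6) → cum 206
  mile 14 (D, w=90) → cum 296
  mile 18 (E, w=50) → cum 346
  mile 19 (A, w=4) → cum 350
Optimal location: mile 7.

x = 7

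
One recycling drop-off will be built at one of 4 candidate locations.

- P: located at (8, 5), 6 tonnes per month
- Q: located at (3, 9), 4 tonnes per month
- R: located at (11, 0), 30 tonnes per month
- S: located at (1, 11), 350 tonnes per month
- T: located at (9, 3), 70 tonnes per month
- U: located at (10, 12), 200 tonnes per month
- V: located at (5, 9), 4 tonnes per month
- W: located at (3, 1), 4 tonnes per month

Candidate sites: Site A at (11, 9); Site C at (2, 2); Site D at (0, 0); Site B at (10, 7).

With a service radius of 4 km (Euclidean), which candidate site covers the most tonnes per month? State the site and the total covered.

Site A, covering 200

Coverage radius r = 4 km; a point is covered iff (Δx)²+(Δy)² ≤ 4² = 16.
  Site A (11, 9): covers {U} → 200
  Site C (2, 2): covers {W} → 4
  Site D (0, 0): covers {W} → 4
  Site B (10, 7): covers {P} → 6
Maximum coverage at Site A: 200 tonnes per month.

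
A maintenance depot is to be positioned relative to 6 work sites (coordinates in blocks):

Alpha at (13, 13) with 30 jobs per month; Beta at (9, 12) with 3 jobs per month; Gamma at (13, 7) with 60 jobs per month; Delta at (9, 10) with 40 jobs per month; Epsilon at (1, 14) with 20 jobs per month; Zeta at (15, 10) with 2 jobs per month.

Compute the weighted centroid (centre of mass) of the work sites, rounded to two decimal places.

The minimiser of Σwᵢ‖p−pᵢ‖² is the weighted centroid p* = (Σwᵢpᵢ)/(Σwᵢ).
Σwᵢ = 155.
Σwᵢxᵢ = 30·13 + 3·9 + 60·13 + 40·9 + 20·1 + 2·15 = 1607.
Σwᵢyᵢ = 30·13 + 3·12 + 60·7 + 40·10 + 20·14 + 2·10 = 1546.
x* = 1607/155 = 10.37, y* = 1546/155 = 9.97.

(10.37, 9.97)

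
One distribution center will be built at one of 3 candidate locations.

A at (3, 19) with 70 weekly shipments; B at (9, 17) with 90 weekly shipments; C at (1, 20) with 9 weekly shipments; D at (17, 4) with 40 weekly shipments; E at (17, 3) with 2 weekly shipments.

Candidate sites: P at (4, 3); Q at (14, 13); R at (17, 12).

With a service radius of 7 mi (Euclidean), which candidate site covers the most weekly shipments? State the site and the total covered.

Coverage radius r = 7 mi; a point is covered iff (Δx)²+(Δy)² ≤ 7² = 49.
  P (4, 3): covers {none} → 0
  Q (14, 13): covers {B} → 90
  R (17, 12): covers {none} → 0
Maximum coverage at Q: 90 weekly shipments.

Q, covering 90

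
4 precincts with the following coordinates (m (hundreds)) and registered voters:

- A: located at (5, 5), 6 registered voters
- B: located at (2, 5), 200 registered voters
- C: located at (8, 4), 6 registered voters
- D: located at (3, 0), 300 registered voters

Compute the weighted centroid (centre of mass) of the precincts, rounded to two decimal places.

(2.69, 2.06)

The minimiser of Σwᵢ‖p−pᵢ‖² is the weighted centroid p* = (Σwᵢpᵢ)/(Σwᵢ).
Σwᵢ = 512.
Σwᵢxᵢ = 6·5 + 200·2 + 6·8 + 300·3 = 1378.
Σwᵢyᵢ = 6·5 + 200·5 + 6·4 + 300·0 = 1054.
x* = 1378/512 = 2.69, y* = 1054/512 = 2.06.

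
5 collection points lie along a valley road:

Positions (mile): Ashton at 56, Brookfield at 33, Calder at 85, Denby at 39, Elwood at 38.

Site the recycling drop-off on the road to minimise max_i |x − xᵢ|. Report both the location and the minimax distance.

The 1-center on a line is the midpoint of the two extreme points: leftmost at 33, rightmost at 85.
Optimal location = (33 + 85)/2 = 59; maximum distance = (85 − 33)/2 = 26.

location 59, max distance 26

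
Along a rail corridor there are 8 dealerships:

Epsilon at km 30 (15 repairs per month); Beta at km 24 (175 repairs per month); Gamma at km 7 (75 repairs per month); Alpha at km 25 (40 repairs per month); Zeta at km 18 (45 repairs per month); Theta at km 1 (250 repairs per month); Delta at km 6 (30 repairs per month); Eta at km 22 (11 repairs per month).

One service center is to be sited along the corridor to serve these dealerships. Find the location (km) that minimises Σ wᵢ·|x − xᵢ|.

x = 7

For a sum of weighted absolute distances on a line, the optimum is the weighted median (not the mean). Total weight W = 641; half-weight = 320.5.
Sort by position and accumulate weight:
  km 1 (Theta, w=250) → cum 250
  km 6 (Delta, w=30) → cum 280
  km 7 (Gamma, w=75) → cum 355  ≥ 320.5 → median here
  km 18 (Zeta, w=45) → cum 400
  km 22 (Eta, w=11) → cum 411
  km 24 (Beta, w=175) → cum 586
  km 25 (Alpha, w=40) → cum 626
  km 30 (Epsilon, w=15) → cum 641
Optimal location: km 7.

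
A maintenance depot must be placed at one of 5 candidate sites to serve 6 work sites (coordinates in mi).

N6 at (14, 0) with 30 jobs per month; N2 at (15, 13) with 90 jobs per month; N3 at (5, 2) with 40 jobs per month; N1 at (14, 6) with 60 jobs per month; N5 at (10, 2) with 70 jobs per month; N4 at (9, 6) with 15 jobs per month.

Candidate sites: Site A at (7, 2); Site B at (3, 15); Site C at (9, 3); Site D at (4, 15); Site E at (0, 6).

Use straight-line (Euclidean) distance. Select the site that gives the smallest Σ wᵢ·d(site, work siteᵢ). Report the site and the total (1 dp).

Site C, total 1883.3 mi

Total weighted distance at each candidate:
  Site A (7, 2): total = 2283.4
  Site B (3, 15): total = 4227.6
  Site C (9, 3): total = 1883.3
  Site D (4, 15): total = 4032.5
  Site E (0, 6): total = 3931.8
Minimum is at Site C with total 1883.3 mi.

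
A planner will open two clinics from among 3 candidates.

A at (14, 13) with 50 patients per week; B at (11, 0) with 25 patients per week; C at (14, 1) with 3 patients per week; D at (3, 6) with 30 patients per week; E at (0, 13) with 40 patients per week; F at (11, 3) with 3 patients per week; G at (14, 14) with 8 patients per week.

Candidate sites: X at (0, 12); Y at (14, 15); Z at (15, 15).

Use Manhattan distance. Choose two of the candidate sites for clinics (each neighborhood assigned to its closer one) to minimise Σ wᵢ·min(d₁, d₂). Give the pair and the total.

Evaluate every pair (each demand assigned to the nearer of the two):
  {X, Y}: total = 955
  {X, Z}: total = 1044
  {Y, Z}: total = 1885
Best pair: {X, Y} with total 955.

{X, Y}, total 955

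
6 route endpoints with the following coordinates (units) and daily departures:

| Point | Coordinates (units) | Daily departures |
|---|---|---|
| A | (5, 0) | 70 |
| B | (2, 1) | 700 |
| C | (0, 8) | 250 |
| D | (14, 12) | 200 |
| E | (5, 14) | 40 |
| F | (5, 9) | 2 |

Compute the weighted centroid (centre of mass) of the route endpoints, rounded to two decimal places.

(3.77, 4.50)

The minimiser of Σwᵢ‖p−pᵢ‖² is the weighted centroid p* = (Σwᵢpᵢ)/(Σwᵢ).
Σwᵢ = 1262.
Σwᵢxᵢ = 70·5 + 700·2 + 250·0 + 200·14 + 40·5 + 2·5 = 4760.
Σwᵢyᵢ = 70·0 + 700·1 + 250·8 + 200·12 + 40·14 + 2·9 = 5678.
x* = 4760/1262 = 3.77, y* = 5678/1262 = 4.50.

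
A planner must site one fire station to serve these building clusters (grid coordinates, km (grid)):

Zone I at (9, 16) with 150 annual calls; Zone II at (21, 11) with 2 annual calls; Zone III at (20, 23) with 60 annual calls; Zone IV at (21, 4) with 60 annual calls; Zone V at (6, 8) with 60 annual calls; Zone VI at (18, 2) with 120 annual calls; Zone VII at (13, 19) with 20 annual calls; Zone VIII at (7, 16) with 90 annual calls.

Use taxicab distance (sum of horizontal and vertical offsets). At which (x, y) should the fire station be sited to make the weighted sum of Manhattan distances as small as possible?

Manhattan distance separates: Σwᵢ(|x−xᵢ|+|y−yᵢ|) = Σwᵢ|x−xᵢ| + Σwᵢ|y−yᵢ|, so x and y are optimised independently as 1-D weighted medians.
Total weight W = 562; half = 281.
x-coordinate, sorted with cumulative weight:
  x=6 (Zone V, w=60) cum 60
  x=7 (Zone VIII, w=90) cum 150
  x=9 (Zone I, w=150) cum 300  ← median
  x=13 (Zone VII, w=20) cum 320
  x=18 (Zone VI, w=120) cum 440
  x=20 (Zone III, w=60) cum 500
  x=21 (Zone II, w=2) cum 502
  x=21 (Zone IV, w=60) cum 562
⇒ x* = 9
y-coordinate, sorted with cumulative weight:
  y=2 (Zone VI, w=120) cum 120
  y=4 (Zone IV, w=60) cum 180
  y=8 (Zone V, w=60) cum 240
  y=11 (Zone II, w=2) cum 242
  y=16 (Zone I, w=150) cum 392  ← median
  y=16 (Zone VIII, w=90) cum 482
  y=19 (Zone VII, w=20) cum 502
  y=23 (Zone III, w=60) cum 562
⇒ y* = 16

(9, 16)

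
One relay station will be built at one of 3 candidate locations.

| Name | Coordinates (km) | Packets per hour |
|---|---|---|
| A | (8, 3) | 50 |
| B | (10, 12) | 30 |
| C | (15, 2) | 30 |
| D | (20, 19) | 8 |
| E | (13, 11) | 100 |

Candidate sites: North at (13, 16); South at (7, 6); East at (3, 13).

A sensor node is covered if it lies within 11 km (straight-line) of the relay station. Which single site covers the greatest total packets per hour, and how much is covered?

Coverage radius r = 11 km; a point is covered iff (Δx)²+(Δy)² ≤ 11² = 121.
  North (13, 16): covers {B, D, E} → 138
  South (7, 6): covers {A, B, C, E} → 210
  East (3, 13): covers {B, E} → 130
Maximum coverage at South: 210 packets per hour.

South, covering 210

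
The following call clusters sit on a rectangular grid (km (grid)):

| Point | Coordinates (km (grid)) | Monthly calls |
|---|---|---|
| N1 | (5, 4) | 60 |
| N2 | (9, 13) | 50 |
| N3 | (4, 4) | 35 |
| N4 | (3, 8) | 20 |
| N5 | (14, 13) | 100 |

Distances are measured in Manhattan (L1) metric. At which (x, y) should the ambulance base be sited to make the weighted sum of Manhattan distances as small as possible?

Manhattan distance separates: Σwᵢ(|x−xᵢ|+|y−yᵢ|) = Σwᵢ|x−xᵢ| + Σwᵢ|y−yᵢ|, so x and y are optimised independently as 1-D weighted medians.
Total weight W = 265; half = 132.5.
x-coordinate, sorted with cumulative weight:
  x=3 (N4, w=20) cum 20
  x=4 (N3, w=35) cum 55
  x=5 (N1, w=60) cum 115
  x=9 (N2, w=50) cum 165  ← median
  x=14 (N5, w=100) cum 265
⇒ x* = 9
y-coordinate, sorted with cumulative weight:
  y=4 (N1, w=60) cum 60
  y=4 (N3, w=35) cum 95
  y=8 (N4, w=20) cum 115
  y=13 (N2, w=50) cum 165  ← median
  y=13 (N5, w=100) cum 265
⇒ y* = 13

(9, 13)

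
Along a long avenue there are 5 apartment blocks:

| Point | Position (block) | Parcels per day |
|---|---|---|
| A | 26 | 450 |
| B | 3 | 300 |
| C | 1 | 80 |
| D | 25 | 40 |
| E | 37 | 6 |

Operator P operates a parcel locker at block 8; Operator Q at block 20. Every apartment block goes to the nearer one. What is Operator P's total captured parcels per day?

The indifferent point is the midpoint (8+20)/2 = 14; apartment blocks left of it (closer to Operator P at 8) go to Operator P, those right go to Operator Q.
  C at 1 (w=80) → Operator P
  B at 3 (w=300) → Operator P
  D at 25 (w=40) → Operator Q
  A at 26 (w=450) → Operator Q
  E at 37 (w=6) → Operator Q
Operator P captures 380; Operator Q captures 496.

380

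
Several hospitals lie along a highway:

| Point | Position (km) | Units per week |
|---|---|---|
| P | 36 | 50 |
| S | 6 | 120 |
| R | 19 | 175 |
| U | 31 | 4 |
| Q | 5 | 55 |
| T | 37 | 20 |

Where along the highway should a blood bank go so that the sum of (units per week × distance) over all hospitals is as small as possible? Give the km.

x = 19

For a sum of weighted absolute distances on a line, the optimum is the weighted median (not the mean). Total weight W = 424; half-weight = 212.
Sort by position and accumulate weight:
  km 5 (Q, w=55) → cum 55
  km 6 (S, w=120) → cum 175
  km 19 (R, w=175) → cum 350  ≥ 212 → median here
  km 31 (U, w=4) → cum 354
  km 36 (P, w=50) → cum 404
  km 37 (T, w=20) → cum 424
Optimal location: km 19.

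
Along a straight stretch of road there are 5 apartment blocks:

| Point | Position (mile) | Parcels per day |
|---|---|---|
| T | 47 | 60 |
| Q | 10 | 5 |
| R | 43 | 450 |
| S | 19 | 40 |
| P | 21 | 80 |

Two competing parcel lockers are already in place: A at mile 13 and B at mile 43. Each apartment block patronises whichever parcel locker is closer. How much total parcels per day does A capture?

125

The indifferent point is the midpoint (13+43)/2 = 28; apartment blocks left of it (closer to A at 13) go to A, those right go to B.
  Q at 10 (w=5) → A
  S at 19 (w=40) → A
  P at 21 (w=80) → A
  R at 43 (w=450) → B
  T at 47 (w=60) → B
A captures 125; B captures 510.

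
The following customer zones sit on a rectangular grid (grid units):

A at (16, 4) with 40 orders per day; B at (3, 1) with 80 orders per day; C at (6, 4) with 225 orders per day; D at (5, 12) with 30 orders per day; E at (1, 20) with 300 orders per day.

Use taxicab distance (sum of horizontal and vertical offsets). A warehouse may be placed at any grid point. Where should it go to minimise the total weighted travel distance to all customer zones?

Manhattan distance separates: Σwᵢ(|x−xᵢ|+|y−yᵢ|) = Σwᵢ|x−xᵢ| + Σwᵢ|y−yᵢ|, so x and y are optimised independently as 1-D weighted medians.
Total weight W = 675; half = 337.5.
x-coordinate, sorted with cumulative weight:
  x=1 (E, w=300) cum 300
  x=3 (B, w=80) cum 380  ← median
  x=5 (D, w=30) cum 410
  x=6 (C, w=225) cum 635
  x=16 (A, w=40) cum 675
⇒ x* = 3
y-coordinate, sorted with cumulative weight:
  y=1 (B, w=80) cum 80
  y=4 (A, w=40) cum 120
  y=4 (C, w=225) cum 345  ← median
  y=12 (D, w=30) cum 375
  y=20 (E, w=300) cum 675
⇒ y* = 4

(3, 4)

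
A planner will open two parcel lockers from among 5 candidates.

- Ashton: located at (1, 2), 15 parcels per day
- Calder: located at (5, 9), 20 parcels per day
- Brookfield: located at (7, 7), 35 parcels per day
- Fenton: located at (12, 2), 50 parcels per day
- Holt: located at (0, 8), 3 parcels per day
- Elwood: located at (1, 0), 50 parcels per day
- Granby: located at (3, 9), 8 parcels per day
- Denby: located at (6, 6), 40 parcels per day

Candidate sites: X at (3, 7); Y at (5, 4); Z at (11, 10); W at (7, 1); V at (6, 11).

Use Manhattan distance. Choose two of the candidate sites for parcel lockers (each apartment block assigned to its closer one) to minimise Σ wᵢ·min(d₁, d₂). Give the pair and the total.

{X, W}, total 1163

Evaluate every pair (each demand assigned to the nearer of the two):
  {X, W}: total = 1163
  {Y, W}: total = 1218
  {W, V}: total = 1257
  {X, Y}: total = 1308
  {Y, V}: total = 1362
  {X, Z}: total = 1413
  {Y, Z}: total = 1418
  {Z, W}: total = 1456
  {X, V}: total = 1643
  {Z, V}: total = 1962
Best pair: {X, W} with total 1163.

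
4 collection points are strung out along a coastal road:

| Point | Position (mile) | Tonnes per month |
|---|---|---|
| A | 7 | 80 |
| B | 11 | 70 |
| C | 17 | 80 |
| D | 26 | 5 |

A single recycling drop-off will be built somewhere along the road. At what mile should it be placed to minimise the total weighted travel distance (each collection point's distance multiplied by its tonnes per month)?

For a sum of weighted absolute distances on a line, the optimum is the weighted median (not the mean). Total weight W = 235; half-weight = 117.5.
Sort by position and accumulate weight:
  mile 7 (A, w=80) → cum 80
  mile 11 (B, w=70) → cum 150  ≥ 117.5 → median here
  mile 17 (C, w=80) → cum 230
  mile 26 (D, w=5) → cum 235
Optimal location: mile 11.

x = 11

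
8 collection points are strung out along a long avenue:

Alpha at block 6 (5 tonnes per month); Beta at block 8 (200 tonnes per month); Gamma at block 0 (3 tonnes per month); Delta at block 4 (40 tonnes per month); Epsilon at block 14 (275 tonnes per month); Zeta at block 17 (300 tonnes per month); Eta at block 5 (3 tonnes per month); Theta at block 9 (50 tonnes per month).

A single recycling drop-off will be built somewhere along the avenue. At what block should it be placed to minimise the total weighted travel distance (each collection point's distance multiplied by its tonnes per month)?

For a sum of weighted absolute distances on a line, the optimum is the weighted median (not the mean). Total weight W = 876; half-weight = 438.
Sort by position and accumulate weight:
  block 0 (Gamma, w=3) → cum 3
  block 4 (Delta, w=40) → cum 43
  block 5 (Eta, w=3) → cum 46
  block 6 (Alpha, w=5) → cum 51
  block 8 (Beta, w=200) → cum 251
  block 9 (Theta, w=50) → cum 301
  block 14 (Epsilon, w=275) → cum 576  ≥ 438 → median here
  block 17 (Zeta, w=300) → cum 876
Optimal location: block 14.

x = 14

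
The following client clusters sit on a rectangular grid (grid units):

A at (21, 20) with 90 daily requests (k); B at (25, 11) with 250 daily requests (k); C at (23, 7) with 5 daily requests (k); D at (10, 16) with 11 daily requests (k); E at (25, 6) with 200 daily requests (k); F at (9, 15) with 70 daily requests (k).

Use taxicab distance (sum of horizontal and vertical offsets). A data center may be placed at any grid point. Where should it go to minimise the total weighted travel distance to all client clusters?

(25, 11)

Manhattan distance separates: Σwᵢ(|x−xᵢ|+|y−yᵢ|) = Σwᵢ|x−xᵢ| + Σwᵢ|y−yᵢ|, so x and y are optimised independently as 1-D weighted medians.
Total weight W = 626; half = 313.
x-coordinate, sorted with cumulative weight:
  x=9 (F, w=70) cum 70
  x=10 (D, w=11) cum 81
  x=21 (A, w=90) cum 171
  x=23 (C, w=5) cum 176
  x=25 (B, w=250) cum 426  ← median
  x=25 (E, w=200) cum 626
⇒ x* = 25
y-coordinate, sorted with cumulative weight:
  y=6 (E, w=200) cum 200
  y=7 (C, w=5) cum 205
  y=11 (B, w=250) cum 455  ← median
  y=15 (F, w=70) cum 525
  y=16 (D, w=11) cum 536
  y=20 (A, w=90) cum 626
⇒ y* = 11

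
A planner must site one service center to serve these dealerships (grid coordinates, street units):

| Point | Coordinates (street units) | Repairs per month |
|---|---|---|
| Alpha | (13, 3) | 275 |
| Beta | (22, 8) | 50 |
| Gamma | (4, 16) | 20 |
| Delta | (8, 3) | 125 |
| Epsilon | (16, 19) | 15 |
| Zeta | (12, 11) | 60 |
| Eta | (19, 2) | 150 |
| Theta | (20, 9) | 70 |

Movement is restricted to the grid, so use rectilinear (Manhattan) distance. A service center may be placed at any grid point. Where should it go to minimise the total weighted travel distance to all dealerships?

Manhattan distance separates: Σwᵢ(|x−xᵢ|+|y−yᵢ|) = Σwᵢ|x−xᵢ| + Σwᵢ|y−yᵢ|, so x and y are optimised independently as 1-D weighted medians.
Total weight W = 765; half = 382.5.
x-coordinate, sorted with cumulative weight:
  x=4 (Gamma, w=20) cum 20
  x=8 (Delta, w=125) cum 145
  x=12 (Zeta, w=60) cum 205
  x=13 (Alpha, w=275) cum 480  ← median
  x=16 (Epsilon, w=15) cum 495
  x=19 (Eta, w=150) cum 645
  x=20 (Theta, w=70) cum 715
  x=22 (Beta, w=50) cum 765
⇒ x* = 13
y-coordinate, sorted with cumulative weight:
  y=2 (Eta, w=150) cum 150
  y=3 (Alpha, w=275) cum 425  ← median
  y=3 (Delta, w=125) cum 550
  y=8 (Beta, w=50) cum 600
  y=9 (Theta, w=70) cum 670
  y=11 (Zeta, w=60) cum 730
  y=16 (Gamma, w=20) cum 750
  y=19 (Epsilon, w=15) cum 765
⇒ y* = 3

(13, 3)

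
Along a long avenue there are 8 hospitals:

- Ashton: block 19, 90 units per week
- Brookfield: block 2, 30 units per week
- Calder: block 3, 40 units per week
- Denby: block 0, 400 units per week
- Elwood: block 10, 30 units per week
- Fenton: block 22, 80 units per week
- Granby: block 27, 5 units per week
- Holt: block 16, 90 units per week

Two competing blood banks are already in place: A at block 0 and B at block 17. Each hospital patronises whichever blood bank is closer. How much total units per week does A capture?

The indifferent point is the midpoint (0+17)/2 = 8.5; hospitals left of it (closer to A at 0) go to A, those right go to B.
  Denby at 0 (w=400) → A
  Brookfield at 2 (w=30) → A
  Calder at 3 (w=40) → A
  Elwood at 10 (w=30) → B
  Holt at 16 (w=90) → B
  Ashton at 19 (w=90) → B
  Fenton at 22 (w=80) → B
  Granby at 27 (w=5) → B
A captures 470; B captures 295.

470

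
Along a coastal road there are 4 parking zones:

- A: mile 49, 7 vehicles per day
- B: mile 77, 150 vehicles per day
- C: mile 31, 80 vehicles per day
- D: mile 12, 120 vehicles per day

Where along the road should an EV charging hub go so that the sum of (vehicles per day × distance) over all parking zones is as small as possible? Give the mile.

x = 31

For a sum of weighted absolute distances on a line, the optimum is the weighted median (not the mean). Total weight W = 357; half-weight = 178.5.
Sort by position and accumulate weight:
  mile 12 (D, w=120) → cum 120
  mile 31 (C, w=80) → cum 200  ≥ 178.5 → median here
  mile 49 (A, w=7) → cum 207
  mile 77 (B, w=150) → cum 357
Optimal location: mile 31.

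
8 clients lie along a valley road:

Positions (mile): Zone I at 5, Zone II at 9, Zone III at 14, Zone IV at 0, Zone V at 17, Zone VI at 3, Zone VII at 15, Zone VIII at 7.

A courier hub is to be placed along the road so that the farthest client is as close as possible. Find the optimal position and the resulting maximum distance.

The 1-center on a line is the midpoint of the two extreme points: leftmost at 0, rightmost at 17.
Optimal location = (0 + 17)/2 = 8.5; maximum distance = (17 − 0)/2 = 8.5.

location 8.5, max distance 8.5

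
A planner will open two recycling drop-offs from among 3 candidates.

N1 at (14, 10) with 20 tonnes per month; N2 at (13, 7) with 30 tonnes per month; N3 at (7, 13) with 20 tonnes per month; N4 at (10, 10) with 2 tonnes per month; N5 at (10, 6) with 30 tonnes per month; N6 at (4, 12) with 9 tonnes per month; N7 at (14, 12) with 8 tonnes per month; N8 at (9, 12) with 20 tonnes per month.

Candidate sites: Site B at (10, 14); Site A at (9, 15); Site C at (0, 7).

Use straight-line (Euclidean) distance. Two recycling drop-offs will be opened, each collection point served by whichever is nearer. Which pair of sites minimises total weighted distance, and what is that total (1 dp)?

Evaluate every pair (each demand assigned to the nearer of the two):
  {Site B, Site A}: total = 779.2
  {Site B, Site C}: total = 790.3
  {Site A, Site C}: total = 907.3
Best pair: {Site B, Site A} with total 779.2.

{Site B, Site A}, total 779.2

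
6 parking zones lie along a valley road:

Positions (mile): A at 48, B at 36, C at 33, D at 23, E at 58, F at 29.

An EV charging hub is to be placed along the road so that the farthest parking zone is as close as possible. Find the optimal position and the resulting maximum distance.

location 40.5, max distance 17.5

The 1-center on a line is the midpoint of the two extreme points: leftmost at 23, rightmost at 58.
Optimal location = (23 + 58)/2 = 40.5; maximum distance = (58 − 23)/2 = 17.5.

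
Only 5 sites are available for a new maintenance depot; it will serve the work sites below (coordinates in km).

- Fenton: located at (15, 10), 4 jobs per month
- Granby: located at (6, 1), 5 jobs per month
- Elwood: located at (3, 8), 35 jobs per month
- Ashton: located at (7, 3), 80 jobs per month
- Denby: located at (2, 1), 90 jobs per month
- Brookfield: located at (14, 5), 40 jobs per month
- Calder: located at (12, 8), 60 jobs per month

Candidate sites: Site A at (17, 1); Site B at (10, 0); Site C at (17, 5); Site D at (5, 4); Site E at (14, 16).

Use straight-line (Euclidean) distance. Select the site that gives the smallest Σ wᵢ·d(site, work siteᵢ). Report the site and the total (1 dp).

Site D, total 1625.7 km

Total weighted distance at each candidate:
  Site A (17, 1): total = 3521.7
  Site B (10, 0): total = 2253.3
  Site C (17, 5): total = 3264.1
  Site D (5, 4): total = 1625.7
  Site E (14, 16): total = 4430.2
Minimum is at Site D with total 1625.7 km.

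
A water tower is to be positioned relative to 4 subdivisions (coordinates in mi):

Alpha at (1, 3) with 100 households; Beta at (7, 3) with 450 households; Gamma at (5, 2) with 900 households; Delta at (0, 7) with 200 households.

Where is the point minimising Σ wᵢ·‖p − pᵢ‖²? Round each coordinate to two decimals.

(4.70, 2.94)

The minimiser of Σwᵢ‖p−pᵢ‖² is the weighted centroid p* = (Σwᵢpᵢ)/(Σwᵢ).
Σwᵢ = 1650.
Σwᵢxᵢ = 100·1 + 450·7 + 900·5 + 200·0 = 7750.
Σwᵢyᵢ = 100·3 + 450·3 + 900·2 + 200·7 = 4850.
x* = 7750/1650 = 4.70, y* = 4850/1650 = 2.94.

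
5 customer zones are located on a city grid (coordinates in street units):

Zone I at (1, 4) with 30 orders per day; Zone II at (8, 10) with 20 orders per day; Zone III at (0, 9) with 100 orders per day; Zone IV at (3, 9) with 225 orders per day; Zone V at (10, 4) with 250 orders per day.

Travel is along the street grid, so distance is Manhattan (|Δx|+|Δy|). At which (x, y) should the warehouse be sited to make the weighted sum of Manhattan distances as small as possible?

(3, 9)

Manhattan distance separates: Σwᵢ(|x−xᵢ|+|y−yᵢ|) = Σwᵢ|x−xᵢ| + Σwᵢ|y−yᵢ|, so x and y are optimised independently as 1-D weighted medians.
Total weight W = 625; half = 312.5.
x-coordinate, sorted with cumulative weight:
  x=0 (Zone III, w=100) cum 100
  x=1 (Zone I, w=30) cum 130
  x=3 (Zone IV, w=225) cum 355  ← median
  x=8 (Zone II, w=20) cum 375
  x=10 (Zone V, w=250) cum 625
⇒ x* = 3
y-coordinate, sorted with cumulative weight:
  y=4 (Zone I, w=30) cum 30
  y=4 (Zone V, w=250) cum 280
  y=9 (Zone III, w=100) cum 380  ← median
  y=9 (Zone IV, w=225) cum 605
  y=10 (Zone II, w=20) cum 625
⇒ y* = 9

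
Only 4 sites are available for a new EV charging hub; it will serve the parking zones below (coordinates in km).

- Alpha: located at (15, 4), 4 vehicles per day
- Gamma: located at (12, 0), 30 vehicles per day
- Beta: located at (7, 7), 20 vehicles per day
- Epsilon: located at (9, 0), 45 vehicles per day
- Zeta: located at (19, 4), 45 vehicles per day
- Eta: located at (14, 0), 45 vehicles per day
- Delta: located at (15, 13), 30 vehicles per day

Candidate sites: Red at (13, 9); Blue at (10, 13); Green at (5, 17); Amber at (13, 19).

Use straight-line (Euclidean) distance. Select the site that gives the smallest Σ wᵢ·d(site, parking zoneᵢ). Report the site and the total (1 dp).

Red, total 1756.0 km

Total weighted distance at each candidate:
  Red (13, 9): total = 1756.0
  Blue (10, 13): total = 2491.5
  Green (5, 17): total = 3655.4
  Amber (13, 19): total = 3546.3
Minimum is at Red with total 1756.0 km.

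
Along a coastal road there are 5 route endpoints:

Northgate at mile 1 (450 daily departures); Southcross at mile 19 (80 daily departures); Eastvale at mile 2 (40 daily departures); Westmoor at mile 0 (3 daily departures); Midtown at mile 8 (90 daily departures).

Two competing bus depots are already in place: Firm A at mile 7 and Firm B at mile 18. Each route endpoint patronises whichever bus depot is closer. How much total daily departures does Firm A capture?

The indifferent point is the midpoint (7+18)/2 = 12.5; route endpoints left of it (closer to Firm A at 7) go to Firm A, those right go to Firm B.
  Westmoor at 0 (w=3) → Firm A
  Northgate at 1 (w=450) → Firm A
  Eastvale at 2 (w=40) → Firm A
  Midtown at 8 (w=90) → Firm A
  Southcross at 19 (w=80) → Firm B
Firm A captures 583; Firm B captures 80.

583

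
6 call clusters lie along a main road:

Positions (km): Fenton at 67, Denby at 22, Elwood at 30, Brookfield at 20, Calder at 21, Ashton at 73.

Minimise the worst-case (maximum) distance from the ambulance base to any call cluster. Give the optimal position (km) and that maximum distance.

The 1-center on a line is the midpoint of the two extreme points: leftmost at 20, rightmost at 73.
Optimal location = (20 + 73)/2 = 46.5; maximum distance = (73 − 20)/2 = 26.5.

location 46.5, max distance 26.5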